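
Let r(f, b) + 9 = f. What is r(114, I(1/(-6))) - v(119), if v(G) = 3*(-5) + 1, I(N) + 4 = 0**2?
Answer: 119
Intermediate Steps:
I(N) = -4 (I(N) = -4 + 0**2 = -4 + 0 = -4)
r(f, b) = -9 + f
v(G) = -14 (v(G) = -15 + 1 = -14)
r(114, I(1/(-6))) - v(119) = (-9 + 114) - 1*(-14) = 105 + 14 = 119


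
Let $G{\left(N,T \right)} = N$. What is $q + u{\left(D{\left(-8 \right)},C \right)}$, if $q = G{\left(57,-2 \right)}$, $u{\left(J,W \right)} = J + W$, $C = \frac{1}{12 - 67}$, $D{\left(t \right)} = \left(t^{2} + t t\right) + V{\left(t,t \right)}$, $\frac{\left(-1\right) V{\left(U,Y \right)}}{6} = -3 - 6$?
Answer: $\frac{13144}{55} \approx 238.98$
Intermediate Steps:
$V{\left(U,Y \right)} = 54$ ($V{\left(U,Y \right)} = - 6 \left(-3 - 6\right) = \left(-6\right) \left(-9\right) = 54$)
$D{\left(t \right)} = 54 + 2 t^{2}$ ($D{\left(t \right)} = \left(t^{2} + t t\right) + 54 = \left(t^{2} + t^{2}\right) + 54 = 2 t^{2} + 54 = 54 + 2 t^{2}$)
$C = - \frac{1}{55}$ ($C = \frac{1}{-55} = - \frac{1}{55} \approx -0.018182$)
$q = 57$
$q + u{\left(D{\left(-8 \right)},C \right)} = 57 + \left(\left(54 + 2 \left(-8\right)^{2}\right) - \frac{1}{55}\right) = 57 + \left(\left(54 + 2 \cdot 64\right) - \frac{1}{55}\right) = 57 + \left(\left(54 + 128\right) - \frac{1}{55}\right) = 57 + \left(182 - \frac{1}{55}\right) = 57 + \frac{10009}{55} = \frac{13144}{55}$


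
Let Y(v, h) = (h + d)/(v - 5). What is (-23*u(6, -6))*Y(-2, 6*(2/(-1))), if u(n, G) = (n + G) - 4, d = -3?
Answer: 1380/7 ≈ 197.14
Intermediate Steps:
u(n, G) = -4 + G + n (u(n, G) = (G + n) - 4 = -4 + G + n)
Y(v, h) = (-3 + h)/(-5 + v) (Y(v, h) = (h - 3)/(v - 5) = (-3 + h)/(-5 + v))
(-23*u(6, -6))*Y(-2, 6*(2/(-1))) = (-23*(-4 - 6 + 6))*((-3 + 6*(2/(-1)))/(-5 - 2)) = (-23*(-4))*((-3 + 6*(2*(-1)))/(-7)) = 92*(-(-3 + 6*(-2))/7) = 92*(-(-3 - 12)/7) = 92*(-⅐*(-15)) = 92*(15/7) = 1380/7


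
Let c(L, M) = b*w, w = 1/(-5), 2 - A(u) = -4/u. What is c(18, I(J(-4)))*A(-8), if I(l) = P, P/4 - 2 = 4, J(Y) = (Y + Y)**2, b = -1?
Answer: 3/10 ≈ 0.30000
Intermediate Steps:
J(Y) = 4*Y**2 (J(Y) = (2*Y)**2 = 4*Y**2)
P = 24 (P = 8 + 4*4 = 8 + 16 = 24)
A(u) = 2 + 4/u (A(u) = 2 - (-4)/u = 2 + 4/u)
I(l) = 24
w = -1/5 ≈ -0.20000
c(L, M) = 1/5 (c(L, M) = -1*(-1/5) = 1/5)
c(18, I(J(-4)))*A(-8) = (2 + 4/(-8))/5 = (2 + 4*(-1/8))/5 = (2 - 1/2)/5 = (1/5)*(3/2) = 3/10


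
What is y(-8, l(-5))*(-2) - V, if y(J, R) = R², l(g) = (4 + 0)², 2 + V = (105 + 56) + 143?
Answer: -814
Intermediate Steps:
V = 302 (V = -2 + ((105 + 56) + 143) = -2 + (161 + 143) = -2 + 304 = 302)
l(g) = 16 (l(g) = 4² = 16)
y(-8, l(-5))*(-2) - V = 16²*(-2) - 1*302 = 256*(-2) - 302 = -512 - 302 = -814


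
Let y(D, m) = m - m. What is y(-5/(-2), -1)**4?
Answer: 0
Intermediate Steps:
y(D, m) = 0
y(-5/(-2), -1)**4 = 0**4 = 0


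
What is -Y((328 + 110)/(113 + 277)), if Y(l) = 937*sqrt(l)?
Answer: -937*sqrt(4745)/65 ≈ -992.99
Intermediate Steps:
-Y((328 + 110)/(113 + 277)) = -937*sqrt((328 + 110)/(113 + 277)) = -937*sqrt(438/390) = -937*sqrt(438*(1/390)) = -937*sqrt(73/65) = -937*sqrt(4745)/65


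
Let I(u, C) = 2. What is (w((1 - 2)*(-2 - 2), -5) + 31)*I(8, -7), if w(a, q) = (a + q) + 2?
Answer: 64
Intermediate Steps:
w(a, q) = 2 + a + q
(w((1 - 2)*(-2 - 2), -5) + 31)*I(8, -7) = ((2 + (1 - 2)*(-2 - 2) - 5) + 31)*2 = ((2 - 1*(-4) - 5) + 31)*2 = ((2 + 4 - 5) + 31)*2 = (1 + 31)*2 = 32*2 = 64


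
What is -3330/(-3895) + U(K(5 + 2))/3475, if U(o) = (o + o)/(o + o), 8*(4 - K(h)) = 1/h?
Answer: 2315129/2707025 ≈ 0.85523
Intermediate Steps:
K(h) = 4 - 1/(8*h)
U(o) = 1 (U(o) = (2*o)/((2*o)) = (2*o)*(1/(2*o)) = 1)
-3330/(-3895) + U(K(5 + 2))/3475 = -3330/(-3895) + 1/3475 = -3330*(-1/3895) + 1*(1/3475) = 666/779 + 1/3475 = 2315129/2707025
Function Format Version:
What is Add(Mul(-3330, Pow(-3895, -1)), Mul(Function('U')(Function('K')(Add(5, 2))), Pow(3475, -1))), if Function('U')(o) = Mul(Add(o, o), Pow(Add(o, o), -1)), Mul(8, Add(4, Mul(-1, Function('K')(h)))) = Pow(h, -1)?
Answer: Rational(2315129, 2707025) ≈ 0.85523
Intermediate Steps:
Function('K')(h) = Add(4, Mul(Rational(-1, 8), Pow(h, -1)))
Function('U')(o) = 1 (Function('U')(o) = Mul(Mul(2, o), Pow(Mul(2, o), -1)) = Mul(Mul(2, o), Mul(Rational(1, 2), Pow(o, -1))) = 1)
Add(Mul(-3330, Pow(-3895, -1)), Mul(Function('U')(Function('K')(Add(5, 2))), Pow(3475, -1))) = Add(Mul(-3330, Pow(-3895, -1)), Mul(1, Pow(3475, -1))) = Add(Mul(-3330, Rational(-1, 3895)), Mul(1, Rational(1, 3475))) = Add(Rational(666, 779), Rational(1, 3475)) = Rational(2315129, 2707025)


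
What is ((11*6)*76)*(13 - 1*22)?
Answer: -45144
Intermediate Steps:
((11*6)*76)*(13 - 1*22) = (66*76)*(13 - 22) = 5016*(-9) = -45144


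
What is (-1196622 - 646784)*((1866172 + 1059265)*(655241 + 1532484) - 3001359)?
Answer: -11797888099151581196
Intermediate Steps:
(-1196622 - 646784)*((1866172 + 1059265)*(655241 + 1532484) - 3001359) = -1843406*(2925437*2187725 - 3001359) = -1843406*(6400051660825 - 3001359) = -1843406*6400048659466 = -11797888099151581196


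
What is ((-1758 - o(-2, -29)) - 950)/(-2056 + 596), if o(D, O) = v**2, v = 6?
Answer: 686/365 ≈ 1.8795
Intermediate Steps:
o(D, O) = 36 (o(D, O) = 6**2 = 36)
((-1758 - o(-2, -29)) - 950)/(-2056 + 596) = ((-1758 - 1*36) - 950)/(-2056 + 596) = ((-1758 - 36) - 950)/(-1460) = (-1794 - 950)*(-1/1460) = -2744*(-1/1460) = 686/365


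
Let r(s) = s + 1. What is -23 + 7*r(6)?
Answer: 26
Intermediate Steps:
r(s) = 1 + s
-23 + 7*r(6) = -23 + 7*(1 + 6) = -23 + 7*7 = -23 + 49 = 26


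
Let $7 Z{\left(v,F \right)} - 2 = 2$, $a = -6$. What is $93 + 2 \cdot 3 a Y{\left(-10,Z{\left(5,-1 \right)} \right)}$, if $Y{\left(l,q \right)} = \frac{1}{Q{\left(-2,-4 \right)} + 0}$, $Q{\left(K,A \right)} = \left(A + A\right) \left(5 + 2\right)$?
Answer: $\frac{1311}{14} \approx 93.643$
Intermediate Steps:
$Z{\left(v,F \right)} = \frac{4}{7}$ ($Z{\left(v,F \right)} = \frac{2}{7} + \frac{1}{7} \cdot 2 = \frac{2}{7} + \frac{2}{7} = \frac{4}{7}$)
$Q{\left(K,A \right)} = 14 A$ ($Q{\left(K,A \right)} = 2 A 7 = 14 A$)
$Y{\left(l,q \right)} = - \frac{1}{56}$ ($Y{\left(l,q \right)} = \frac{1}{14 \left(-4\right) + 0} = \frac{1}{-56 + 0} = \frac{1}{-56} = - \frac{1}{56}$)
$93 + 2 \cdot 3 a Y{\left(-10,Z{\left(5,-1 \right)} \right)} = 93 + 2 \cdot 3 \left(-6\right) \left(- \frac{1}{56}\right) = 93 + 6 \left(-6\right) \left(- \frac{1}{56}\right) = 93 - - \frac{9}{14} = 93 + \frac{9}{14} = \frac{1311}{14}$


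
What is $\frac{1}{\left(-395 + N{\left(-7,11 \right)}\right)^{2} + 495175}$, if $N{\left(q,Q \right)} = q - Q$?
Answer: $\frac{1}{665744} \approx 1.5021 \cdot 10^{-6}$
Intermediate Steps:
$\frac{1}{\left(-395 + N{\left(-7,11 \right)}\right)^{2} + 495175} = \frac{1}{\left(-395 - 18\right)^{2} + 495175} = \frac{1}{\left(-413\right)^{2} + 495175} = \frac{1}{170569 + 495175} = \frac{1}{665744}$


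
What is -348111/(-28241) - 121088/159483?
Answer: 52098140405/4503959403 ≈ 11.567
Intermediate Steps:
-348111/(-28241) - 121088/159483 = -348111*(-1/28241) - 121088*1/159483 = 348111/28241 - 121088/159483 = 52098140405/4503959403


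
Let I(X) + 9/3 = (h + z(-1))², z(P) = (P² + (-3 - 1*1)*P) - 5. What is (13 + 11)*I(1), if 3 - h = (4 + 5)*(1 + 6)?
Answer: 86328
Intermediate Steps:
h = -60 (h = 3 - (4 + 5)*(1 + 6) = 3 - 9*7 = 3 - 1*63 = 3 - 63 = -60)
z(P) = -5 + P² - 4*P (z(P) = (P² + (-3 - 1)*P) - 5 = (P² - 4*P) - 5 = -5 + P² - 4*P)
I(X) = 3597 (I(X) = -3 + (-60 + (-5 + (-1)² - 4*(-1)))² = -3 + (-60 + (-5 + 1 + 4))² = -3 + (-60 + 0)² = -3 + (-60)² = -3 + 3600 = 3597)
(13 + 11)*I(1) = (13 + 11)*3597 = 24*3597 = 86328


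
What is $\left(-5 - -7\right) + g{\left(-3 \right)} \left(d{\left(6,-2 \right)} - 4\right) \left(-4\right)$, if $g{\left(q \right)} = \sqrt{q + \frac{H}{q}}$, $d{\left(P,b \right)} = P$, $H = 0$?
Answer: $2 - 8 i \sqrt{3} \approx 2.0 - 13.856 i$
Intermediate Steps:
$g{\left(q \right)} = \sqrt{q}$ ($g{\left(q \right)} = \sqrt{q + \frac{0}{q}} = \sqrt{q + 0} = \sqrt{q}$)
$\left(-5 - -7\right) + g{\left(-3 \right)} \left(d{\left(6,-2 \right)} - 4\right) \left(-4\right) = \left(-5 - -7\right) + \sqrt{-3} \left(6 - 4\right) \left(-4\right) = \left(-5 + 7\right) + i \sqrt{3} \cdot 2 \left(-4\right) = 2 + i \sqrt{3} \left(-8\right) = 2 - 8 i \sqrt{3}$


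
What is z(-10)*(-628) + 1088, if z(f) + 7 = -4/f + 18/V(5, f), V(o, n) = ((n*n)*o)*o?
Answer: 3267674/625 ≈ 5228.3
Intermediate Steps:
V(o, n) = n²*o² (V(o, n) = (n²*o)*o = (o*n²)*o = n²*o²)
z(f) = -7 - 4/f + 18/(25*f²) (z(f) = -7 + (-4/f + 18/((f²*5²))) = -7 + (-4/f + 18/((f²*25))) = -7 + (-4/f + 18/((25*f²))) = -7 + (-4/f + 18*(1/(25*f²))) = -7 + (-4/f + 18/(25*f²)) = -7 - 4/f + 18/(25*f²))
z(-10)*(-628) + 1088 = (-7 - 4/(-10) + (18/25)/(-10)²)*(-628) + 1088 = (-7 - 4*(-⅒) + (18/25)*(1/100))*(-628) + 1088 = (-7 + ⅖ + 9/1250)*(-628) + 1088 = -8241/1250*(-628) + 1088 = 2587674/625 + 1088 = 3267674/625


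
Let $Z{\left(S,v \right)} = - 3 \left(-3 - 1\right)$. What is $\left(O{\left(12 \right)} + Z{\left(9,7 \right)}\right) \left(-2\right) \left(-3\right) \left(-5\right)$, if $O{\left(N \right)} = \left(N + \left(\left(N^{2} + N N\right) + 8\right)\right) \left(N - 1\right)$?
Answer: $-102000$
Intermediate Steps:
$Z{\left(S,v \right)} = 12$ ($Z{\left(S,v \right)} = \left(-3\right) \left(-4\right) = 12$)
$O{\left(N \right)} = \left(-1 + N\right) \left(8 + N + 2 N^{2}\right)$ ($O{\left(N \right)} = \left(N + \left(\left(N^{2} + N^{2}\right) + 8\right)\right) \left(-1 + N\right) = \left(N + \left(2 N^{2} + 8\right)\right) \left(-1 + N\right) = \left(N + \left(8 + 2 N^{2}\right)\right) \left(-1 + N\right) = \left(8 + N + 2 N^{2}\right) \left(-1 + N\right) = \left(-1 + N\right) \left(8 + N + 2 N^{2}\right)$)
$\left(O{\left(12 \right)} + Z{\left(9,7 \right)}\right) \left(-2\right) \left(-3\right) \left(-5\right) = \left(\left(-8 - 12^{2} + 2 \cdot 12^{3} + 7 \cdot 12\right) + 12\right) \left(-2\right) \left(-3\right) \left(-5\right) = \left(\left(-8 - 144 + 2 \cdot 1728 + 84\right) + 12\right) 6 \left(-5\right) = \left(\left(-8 - 144 + 3456 + 84\right) + 12\right) \left(-30\right) = \left(3388 + 12\right) \left(-30\right) = 3400 \left(-30\right) = -102000$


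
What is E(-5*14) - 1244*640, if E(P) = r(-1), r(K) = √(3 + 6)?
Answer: -796157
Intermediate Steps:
r(K) = 3 (r(K) = √9 = 3)
E(P) = 3
E(-5*14) - 1244*640 = 3 - 1244*640 = 3 - 796160 = -796157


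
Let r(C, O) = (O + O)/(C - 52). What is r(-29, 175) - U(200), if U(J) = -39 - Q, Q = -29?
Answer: 460/81 ≈ 5.6790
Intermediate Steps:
r(C, O) = 2*O/(-52 + C) (r(C, O) = (2*O)/(-52 + C) = 2*O/(-52 + C))
U(J) = -10 (U(J) = -39 - 1*(-29) = -39 + 29 = -10)
r(-29, 175) - U(200) = 2*175/(-52 - 29) - 1*(-10) = 2*175/(-81) + 10 = 2*175*(-1/81) + 10 = -350/81 + 10 = 460/81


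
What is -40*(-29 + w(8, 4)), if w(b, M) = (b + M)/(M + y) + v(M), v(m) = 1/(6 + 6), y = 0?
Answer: 3110/3 ≈ 1036.7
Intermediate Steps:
v(m) = 1/12
w(b, M) = 1/12 + (M + b)/M (w(b, M) = (b + M)/(M + 0) + 1/12 = (M + b)/M + 1/12 = 1/12 + (M + b)/M)
-40*(-29 + w(8, 4)) = -40*(-29 + (13/12 + 8/4)) = -40*(-29 + (13/12 + 8*(1/4))) = -40*(-29 + (13/12 + 2)) = -40*(-29 + 37/12) = -40*(-311/12) = 3110/3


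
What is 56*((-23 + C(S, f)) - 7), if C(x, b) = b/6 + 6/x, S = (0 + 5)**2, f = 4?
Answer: -122192/75 ≈ -1629.2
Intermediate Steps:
S = 25 (S = 5**2 = 25)
C(x, b) = 6/x + b/6 (C(x, b) = b*(1/6) + 6/x = b/6 + 6/x = 6/x + b/6)
56*((-23 + C(S, f)) - 7) = 56*((-23 + (6/25 + (1/6)*4)) - 7) = 56*((-23 + (6*(1/25) + 2/3)) - 7) = 56*((-23 + (6/25 + 2/3)) - 7) = 56*((-23 + 68/75) - 7) = 56*(-1657/75 - 7) = 56*(-2182/75) = -122192/75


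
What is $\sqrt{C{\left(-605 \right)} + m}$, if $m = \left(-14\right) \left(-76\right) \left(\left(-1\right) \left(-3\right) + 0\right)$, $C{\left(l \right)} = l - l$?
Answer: $2 \sqrt{798} \approx 56.498$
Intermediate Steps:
$C{\left(l \right)} = 0$
$m = 3192$ ($m = 1064 \left(3 + 0\right) = 1064 \cdot 3 = 3192$)
$\sqrt{C{\left(-605 \right)} + m} = \sqrt{0 + 3192} = \sqrt{3192} = 2 \sqrt{798}$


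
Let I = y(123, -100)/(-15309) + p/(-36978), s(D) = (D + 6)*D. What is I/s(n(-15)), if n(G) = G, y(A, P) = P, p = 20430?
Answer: -10302169/2547432909 ≈ -0.0040441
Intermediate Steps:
s(D) = D*(6 + D) (s(D) = (6 + D)*D = D*(6 + D))
I = -51510845/94349367 (I = -100/(-15309) + 20430/(-36978) = -100*(-1/15309) + 20430*(-1/36978) = 100/15309 - 3405/6163 = -51510845/94349367 ≈ -0.54596)
I/s(n(-15)) = -51510845*(-1/(15*(6 - 15)))/94349367 = -51510845/(94349367*((-15*(-9)))) = -51510845/94349367/135 = -51510845/94349367*1/135 = -10302169/2547432909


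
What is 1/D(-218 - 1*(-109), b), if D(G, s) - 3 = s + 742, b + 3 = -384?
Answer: 1/358 ≈ 0.0027933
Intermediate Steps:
b = -387 (b = -3 - 384 = -387)
D(G, s) = 745 + s (D(G, s) = 3 + (s + 742) = 3 + (742 + s) = 745 + s)
1/D(-218 - 1*(-109), b) = 1/(745 - 387) = 1/358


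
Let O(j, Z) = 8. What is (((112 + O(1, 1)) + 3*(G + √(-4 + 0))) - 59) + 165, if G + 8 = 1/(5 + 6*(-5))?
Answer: 5047/25 + 6*I ≈ 201.88 + 6.0*I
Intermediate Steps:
G = -201/25 (G = -8 + 1/(5 + 6*(-5)) = -8 + 1/(5 - 30) = -8 + 1/(-25) = -8 - 1/25 = -201/25 ≈ -8.0400)
(((112 + O(1, 1)) + 3*(G + √(-4 + 0))) - 59) + 165 = (((112 + 8) + 3*(-201/25 + √(-4 + 0))) - 59) + 165 = ((120 + 3*(-201/25 + √(-4))) - 59) + 165 = ((120 + 3*(-201/25 + 2*I)) - 59) + 165 = ((120 + (-603/25 + 6*I)) - 59) + 165 = ((2397/25 + 6*I) - 59) + 165 = (922/25 + 6*I) + 165 = 5047/25 + 6*I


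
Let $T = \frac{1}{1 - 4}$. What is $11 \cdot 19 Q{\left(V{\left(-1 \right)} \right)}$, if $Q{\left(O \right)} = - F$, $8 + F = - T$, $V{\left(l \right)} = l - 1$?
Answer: $\frac{4807}{3} \approx 1602.3$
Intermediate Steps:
$V{\left(l \right)} = -1 + l$
$T = - \frac{1}{3}$ ($T = \frac{1}{-3} = - \frac{1}{3} \approx -0.33333$)
$F = - \frac{23}{3}$ ($F = -8 - - \frac{1}{3} = -8 + \frac{1}{3} = - \frac{23}{3} \approx -7.6667$)
$Q{\left(O \right)} = \frac{23}{3}$ ($Q{\left(O \right)} = \left(-1\right) \left(- \frac{23}{3}\right) = \frac{23}{3}$)
$11 \cdot 19 Q{\left(V{\left(-1 \right)} \right)} = 11 \cdot 19 \cdot \frac{23}{3} = 209 \cdot \frac{23}{3} = \frac{4807}{3}$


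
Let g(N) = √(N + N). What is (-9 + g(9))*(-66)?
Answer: 594 - 198*√2 ≈ 313.99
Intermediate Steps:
g(N) = √2*√N (g(N) = √(2*N) = √2*√N)
(-9 + g(9))*(-66) = (-9 + √2*√9)*(-66) = (-9 + √2*3)*(-66) = (-9 + 3*√2)*(-66) = 594 - 198*√2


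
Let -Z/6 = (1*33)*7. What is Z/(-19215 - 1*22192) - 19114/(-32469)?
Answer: 836455432/1344443883 ≈ 0.62216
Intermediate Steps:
Z = -1386 (Z = -6*1*33*7 = -198*7 = -6*231 = -1386)
Z/(-19215 - 1*22192) - 19114/(-32469) = -1386/(-19215 - 1*22192) - 19114/(-32469) = -1386/(-19215 - 22192) - 19114*(-1/32469) = -1386/(-41407) + 19114/32469 = -1386*(-1/41407) + 19114/32469 = 1386/41407 + 19114/32469 = 836455432/1344443883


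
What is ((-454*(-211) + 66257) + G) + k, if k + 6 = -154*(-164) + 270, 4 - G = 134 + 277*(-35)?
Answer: 197136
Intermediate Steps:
G = 9565 (G = 4 - (134 + 277*(-35)) = 4 - (134 - 9695) = 4 - 1*(-9561) = 4 + 9561 = 9565)
k = 25520 (k = -6 + (-154*(-164) + 270) = -6 + (25256 + 270) = -6 + 25526 = 25520)
((-454*(-211) + 66257) + G) + k = ((-454*(-211) + 66257) + 9565) + 25520 = ((95794 + 66257) + 9565) + 25520 = (162051 + 9565) + 25520 = 171616 + 25520 = 197136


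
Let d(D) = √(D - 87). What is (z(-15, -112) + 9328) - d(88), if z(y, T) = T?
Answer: 9215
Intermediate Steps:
d(D) = √(-87 + D)
(z(-15, -112) + 9328) - d(88) = (-112 + 9328) - √(-87 + 88) = 9216 - √1 = 9216 - 1*1 = 9216 - 1 = 9215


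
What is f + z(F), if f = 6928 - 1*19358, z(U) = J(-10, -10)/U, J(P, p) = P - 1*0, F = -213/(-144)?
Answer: -883010/71 ≈ -12437.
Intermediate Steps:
F = 71/48 (F = -213*(-1/144) = 71/48 ≈ 1.4792)
J(P, p) = P (J(P, p) = P + 0 = P)
z(U) = -10/U
f = -12430 (f = 6928 - 19358 = -12430)
f + z(F) = -12430 - 10/71/48 = -12430 - 10*48/71 = -12430 - 480/71 = -883010/71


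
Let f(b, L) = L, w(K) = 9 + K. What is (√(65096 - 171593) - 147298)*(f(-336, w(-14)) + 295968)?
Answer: -43594757974 + 887889*I*√11833 ≈ -4.3595e+10 + 9.6584e+7*I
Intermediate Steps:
(√(65096 - 171593) - 147298)*(f(-336, w(-14)) + 295968) = (√(65096 - 171593) - 147298)*((9 - 14) + 295968) = (√(-106497) - 147298)*(-5 + 295968) = (3*I*√11833 - 147298)*295963 = (-147298 + 3*I*√11833)*295963 = -43594757974 + 887889*I*√11833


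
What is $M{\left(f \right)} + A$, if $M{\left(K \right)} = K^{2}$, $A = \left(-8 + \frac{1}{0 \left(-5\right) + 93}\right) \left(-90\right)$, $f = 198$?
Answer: $\frac{1237614}{31} \approx 39923.0$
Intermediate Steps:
$A = \frac{22290}{31}$ ($A = \left(-8 + \frac{1}{0 + 93}\right) \left(-90\right) = \left(-8 + \frac{1}{93}\right) \left(-90\right) = \left(- \frac{743}{93}\right) \left(-90\right) = \frac{22290}{31} \approx 719.03$)
$M{\left(f \right)} + A = 198^{2} + \frac{22290}{31} = 39204 + \frac{22290}{31} = \frac{1237614}{31}$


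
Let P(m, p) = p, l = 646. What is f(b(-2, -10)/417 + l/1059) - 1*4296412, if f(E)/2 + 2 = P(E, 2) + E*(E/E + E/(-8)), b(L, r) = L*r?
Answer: -93095206489232233/21668134401 ≈ -4.2964e+6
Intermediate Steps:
f(E) = 2*E*(1 - E/8) (f(E) = -4 + 2*(2 + E*(E/E + E/(-8))) = -4 + 2*(2 + E*(1 + E*(-⅛))) = -4 + 2*(2 + E*(1 - E/8)) = -4 + (4 + 2*E*(1 - E/8)) = 2*E*(1 - E/8))
f(b(-2, -10)/417 + l/1059) - 1*4296412 = (-2*(-10)/417 + 646/1059)*(8 - (-2*(-10)/417 + 646/1059))/4 - 1*4296412 = (20*(1/417) + 646*(1/1059))*(8 - (20*(1/417) + 646*(1/1059)))/4 - 4296412 = (20/417 + 646/1059)*(8 - (20/417 + 646/1059))/4 - 4296412 = (¼)*(96854/147201)*(8 - 1*96854/147201) - 4296412 = (¼)*(96854/147201)*(8 - 96854/147201) - 4296412 = (¼)*(96854/147201)*(1080754/147201) - 4296412 = 26168836979/21668134401 - 4296412 = -93095206489232233/21668134401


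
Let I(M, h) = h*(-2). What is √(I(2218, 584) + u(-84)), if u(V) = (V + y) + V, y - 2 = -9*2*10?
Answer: I*√1514 ≈ 38.91*I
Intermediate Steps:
y = -178 (y = 2 - 9*2*10 = 2 - 18*10 = 2 - 180 = -178)
u(V) = -178 + 2*V (u(V) = (V - 178) + V = (-178 + V) + V = -178 + 2*V)
I(M, h) = -2*h
√(I(2218, 584) + u(-84)) = √(-2*584 + (-178 + 2*(-84))) = √(-1168 + (-178 - 168)) = √(-1168 - 346) = √(-1514) = I*√1514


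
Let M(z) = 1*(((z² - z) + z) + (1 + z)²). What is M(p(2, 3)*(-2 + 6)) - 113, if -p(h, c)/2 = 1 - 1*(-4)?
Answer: 3008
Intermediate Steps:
p(h, c) = -10 (p(h, c) = -2*(1 - 1*(-4)) = -2*(1 + 4) = -2*5 = -10)
M(z) = z² + (1 + z)² (M(z) = 1*(z² + (1 + z)²) = z² + (1 + z)²)
M(p(2, 3)*(-2 + 6)) - 113 = ((-10*(-2 + 6))² + (1 - 10*(-2 + 6))²) - 113 = ((-10*4)² + (1 - 10*4)²) - 113 = ((-40)² + (1 - 40)²) - 113 = (1600 + (-39)²) - 113 = (1600 + 1521) - 113 = 3121 - 113 = 3008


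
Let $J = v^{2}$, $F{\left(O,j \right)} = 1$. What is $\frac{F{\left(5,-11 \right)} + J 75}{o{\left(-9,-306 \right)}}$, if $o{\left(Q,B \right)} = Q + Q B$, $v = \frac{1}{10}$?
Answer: $\frac{7}{10980} \approx 0.00063752$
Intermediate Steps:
$v = \frac{1}{10} \approx 0.1$
$J = \frac{1}{100}$ ($J = \left(\frac{1}{10}\right)^{2} = \frac{1}{100} \approx 0.01$)
$o{\left(Q,B \right)} = Q + B Q$
$\frac{F{\left(5,-11 \right)} + J 75}{o{\left(-9,-306 \right)}} = \frac{1 + \frac{1}{100} \cdot 75}{\left(-9\right) \left(1 - 306\right)} = \frac{1 + \frac{3}{4}}{\left(-9\right) \left(-305\right)} = \frac{7}{4 \cdot 2745} = \frac{7}{4} \cdot \frac{1}{2745} = \frac{7}{10980}$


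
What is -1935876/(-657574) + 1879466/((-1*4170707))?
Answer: 3419041804424/1371274242409 ≈ 2.4933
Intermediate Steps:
-1935876/(-657574) + 1879466/((-1*4170707)) = -1935876*(-1/657574) + 1879466/(-4170707) = 967938/328787 + 1879466*(-1/4170707) = 967938/328787 - 1879466/4170707 = 3419041804424/1371274242409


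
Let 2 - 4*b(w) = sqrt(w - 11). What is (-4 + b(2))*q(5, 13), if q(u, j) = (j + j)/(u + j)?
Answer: -91/18 - 13*I/12 ≈ -5.0556 - 1.0833*I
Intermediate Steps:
q(u, j) = 2*j/(j + u) (q(u, j) = (2*j)/(j + u) = 2*j/(j + u))
b(w) = 1/2 - sqrt(-11 + w)/4 (b(w) = 1/2 - sqrt(w - 11)/4 = 1/2 - sqrt(-11 + w)/4)
(-4 + b(2))*q(5, 13) = (-4 + (1/2 - sqrt(-11 + 2)/4))*(2*13/(13 + 5)) = (-4 + (1/2 - 3*I/4))*(2*13/18) = (-4 + (1/2 - 3*I/4))*(2*13*(1/18)) = (-4 + (1/2 - 3*I/4))*(13/9) = (-7/2 - 3*I/4)*(13/9) = -91/18 - 13*I/12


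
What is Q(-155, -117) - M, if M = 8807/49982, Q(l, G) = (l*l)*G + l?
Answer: -140503409367/49982 ≈ -2.8111e+6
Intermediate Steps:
Q(l, G) = l + G*l² (Q(l, G) = l²*G + l = G*l² + l = l + G*l²)
M = 8807/49982 (M = 8807*(1/49982) = 8807/49982 ≈ 0.17620)
Q(-155, -117) - M = -155*(1 - 117*(-155)) - 1*8807/49982 = -155*(1 + 18135) - 8807/49982 = -155*18136 - 8807/49982 = -2811080 - 8807/49982 = -140503409367/49982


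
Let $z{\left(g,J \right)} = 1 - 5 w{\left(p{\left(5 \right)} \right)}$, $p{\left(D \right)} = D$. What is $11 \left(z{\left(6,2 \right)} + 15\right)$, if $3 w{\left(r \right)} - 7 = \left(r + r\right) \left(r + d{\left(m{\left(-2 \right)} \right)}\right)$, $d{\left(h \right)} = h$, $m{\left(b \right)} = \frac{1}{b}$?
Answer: $- \frac{2332}{3} \approx -777.33$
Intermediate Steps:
$w{\left(r \right)} = \frac{7}{3} + \frac{2 r \left(- \frac{1}{2} + r\right)}{3}$ ($w{\left(r \right)} = \frac{7}{3} + \frac{\left(r + r\right) \left(r + \frac{1}{-2}\right)}{3} = \frac{7}{3} + \frac{2 r \left(r - \frac{1}{2}\right)}{3} = \frac{7}{3} + \frac{2 r \left(- \frac{1}{2} + r\right)}{3}$)
$z{\left(g,J \right)} = - \frac{257}{3}$ ($z{\left(g,J \right)} = 1 - 5 \left(\frac{7}{3} - \frac{5}{3} + \frac{2 \cdot 5^{2}}{3}\right) = 1 - 5 \left(\frac{7}{3} - \frac{5}{3} + \frac{2}{3} \cdot 25\right) = 1 - 5 \left(\frac{7}{3} - \frac{5}{3} + \frac{50}{3}\right) = 1 - \frac{260}{3} = - \frac{257}{3}$)
$11 \left(z{\left(6,2 \right)} + 15\right) = 11 \left(- \frac{257}{3} + 15\right) = 11 \left(- \frac{212}{3}\right) = - \frac{2332}{3}$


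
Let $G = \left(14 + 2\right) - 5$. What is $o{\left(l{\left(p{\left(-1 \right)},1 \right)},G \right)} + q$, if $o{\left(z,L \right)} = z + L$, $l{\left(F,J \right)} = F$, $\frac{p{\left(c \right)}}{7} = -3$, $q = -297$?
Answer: $-307$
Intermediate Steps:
$p{\left(c \right)} = -21$ ($p{\left(c \right)} = 7 \left(-3\right) = -21$)
$G = 11$ ($G = 16 - 5 = 11$)
$o{\left(z,L \right)} = L + z$
$o{\left(l{\left(p{\left(-1 \right)},1 \right)},G \right)} + q = \left(11 - 21\right) - 297 = -10 - 297 = -307$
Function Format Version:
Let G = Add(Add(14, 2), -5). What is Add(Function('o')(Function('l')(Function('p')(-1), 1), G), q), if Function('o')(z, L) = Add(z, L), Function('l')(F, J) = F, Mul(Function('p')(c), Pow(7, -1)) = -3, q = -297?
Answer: -307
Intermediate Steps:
Function('p')(c) = -21 (Function('p')(c) = Mul(7, -3) = -21)
G = 11 (G = Add(16, -5) = 11)
Function('o')(z, L) = Add(L, z)
Add(Function('o')(Function('l')(Function('p')(-1), 1), G), q) = Add(Add(11, -21), -297) = Add(-10, -297) = -307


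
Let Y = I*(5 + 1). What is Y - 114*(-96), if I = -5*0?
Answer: 10944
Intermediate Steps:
I = 0
Y = 0 (Y = 0*(5 + 1) = 0*6 = 0)
Y - 114*(-96) = 0 - 114*(-96) = 0 + 10944 = 10944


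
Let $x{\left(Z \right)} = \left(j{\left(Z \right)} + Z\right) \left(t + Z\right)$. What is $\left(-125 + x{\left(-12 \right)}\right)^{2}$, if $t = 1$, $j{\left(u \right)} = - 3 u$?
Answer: $151321$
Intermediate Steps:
$x{\left(Z \right)} = - 2 Z \left(1 + Z\right)$ ($x{\left(Z \right)} = \left(- 3 Z + Z\right) \left(1 + Z\right) = - 2 Z \left(1 + Z\right)$)
$\left(-125 + x{\left(-12 \right)}\right)^{2} = \left(-125 + 2 \left(-12\right) \left(-1 - -12\right)\right)^{2} = \left(-125 + 2 \left(-12\right) \left(-1 + 12\right)\right)^{2} = \left(-125 + 2 \left(-12\right) 11\right)^{2} = \left(-125 - 264\right)^{2} = \left(-389\right)^{2} = 151321$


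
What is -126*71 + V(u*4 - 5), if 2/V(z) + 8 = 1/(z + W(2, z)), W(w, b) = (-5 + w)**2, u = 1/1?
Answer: -563614/63 ≈ -8946.3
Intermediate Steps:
u = 1 (u = 1*1 = 1)
V(z) = 2/(-8 + 1/(9 + z)) (V(z) = 2/(-8 + 1/(z + (-5 + 2)**2)) = 2/(-8 + 1/(z + (-3)**2)) = 2/(-8 + 1/(z + 9)) = 2/(-8 + 1/(9 + z)))
-126*71 + V(u*4 - 5) = -126*71 + 2*(-9 - (1*4 - 5))/(71 + 8*(1*4 - 5)) = -8946 + 2*(-9 - (4 - 5))/(71 + 8*(4 - 5)) = -8946 + 2*(-9 - 1*(-1))/(71 + 8*(-1)) = -8946 + 2*(-9 + 1)/(71 - 8) = -8946 + 2*(-8)/63 = -8946 + 2*(1/63)*(-8) = -8946 - 16/63 = -563614/63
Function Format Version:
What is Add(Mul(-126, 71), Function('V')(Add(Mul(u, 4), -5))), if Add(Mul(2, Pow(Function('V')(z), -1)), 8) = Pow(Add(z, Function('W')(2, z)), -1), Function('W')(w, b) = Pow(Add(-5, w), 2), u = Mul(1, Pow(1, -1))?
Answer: Rational(-563614, 63) ≈ -8946.3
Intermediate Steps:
u = 1 (u = Mul(1, 1) = 1)
Function('V')(z) = Mul(2, Pow(Add(-8, Pow(Add(9, z), -1)), -1)) (Function('V')(z) = Mul(2, Pow(Add(-8, Pow(Add(z, Pow(Add(-5, 2), 2)), -1)), -1)) = Mul(2, Pow(Add(-8, Pow(Add(z, Pow(-3, 2)), -1)), -1)) = Mul(2, Pow(Add(-8, Pow(Add(z, 9), -1)), -1)) = Mul(2, Pow(Add(-8, Pow(Add(9, z), -1)), -1)))
Add(Mul(-126, 71), Function('V')(Add(Mul(u, 4), -5))) = Add(Mul(-126, 71), Mul(2, Pow(Add(71, Mul(8, Add(Mul(1, 4), -5))), -1), Add(-9, Mul(-1, Add(Mul(1, 4), -5))))) = Add(-8946, Mul(2, Pow(Add(71, Mul(8, Add(4, -5))), -1), Add(-9, Mul(-1, Add(4, -5))))) = Add(-8946, Mul(2, Pow(Add(71, Mul(8, -1)), -1), Add(-9, Mul(-1, -1)))) = Add(-8946, Mul(2, Pow(Add(71, -8), -1), Add(-9, 1))) = Add(-8946, Mul(2, Pow(63, -1), -8)) = Add(-8946, Mul(2, Rational(1, 63), -8)) = Add(-8946, Rational(-16, 63)) = Rational(-563614, 63)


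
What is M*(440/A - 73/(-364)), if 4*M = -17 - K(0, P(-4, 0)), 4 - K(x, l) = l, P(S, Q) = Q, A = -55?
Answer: 8517/208 ≈ 40.947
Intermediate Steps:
K(x, l) = 4 - l
M = -21/4 (M = (-17 - (4 - 1*0))/4 = (-17 - (4 + 0))/4 = (-17 - 1*4)/4 = (-17 - 4)/4 = (¼)*(-21) = -21/4 ≈ -5.2500)
M*(440/A - 73/(-364)) = -21*(440/(-55) - 73/(-364))/4 = -21*(440*(-1/55) - 73*(-1/364))/4 = -21*(-8 + 73/364)/4 = -21/4*(-2839/364) = 8517/208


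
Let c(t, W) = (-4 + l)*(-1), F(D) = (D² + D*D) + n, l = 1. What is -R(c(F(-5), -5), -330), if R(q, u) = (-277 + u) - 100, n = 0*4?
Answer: 707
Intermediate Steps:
n = 0
F(D) = 2*D² (F(D) = (D² + D*D) + 0 = (D² + D²) + 0 = 2*D² + 0 = 2*D²)
c(t, W) = 3 (c(t, W) = (-4 + 1)*(-1) = -3*(-1) = 3)
R(q, u) = -377 + u
-R(c(F(-5), -5), -330) = -(-377 - 330) = -1*(-707) = 707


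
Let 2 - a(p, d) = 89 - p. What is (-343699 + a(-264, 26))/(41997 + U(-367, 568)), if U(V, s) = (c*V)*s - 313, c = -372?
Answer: -172025/38793658 ≈ -0.0044344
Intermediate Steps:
a(p, d) = -87 + p (a(p, d) = 2 - (89 - p) = 2 + (-89 + p) = -87 + p)
U(V, s) = -313 - 372*V*s (U(V, s) = (-372*V)*s - 313 = -372*V*s - 313 = -313 - 372*V*s)
(-343699 + a(-264, 26))/(41997 + U(-367, 568)) = (-343699 + (-87 - 264))/(41997 + (-313 - 372*(-367)*568)) = (-343699 - 351)/(41997 + (-313 + 77545632)) = -344050/(41997 + 77545319) = -344050/77587316 = -344050*1/77587316 = -172025/38793658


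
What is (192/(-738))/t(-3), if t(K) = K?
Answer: 32/369 ≈ 0.086721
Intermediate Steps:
(192/(-738))/t(-3) = (192/(-738))/(-3) = (192*(-1/738))*(-⅓) = -32/123*(-⅓) = 32/369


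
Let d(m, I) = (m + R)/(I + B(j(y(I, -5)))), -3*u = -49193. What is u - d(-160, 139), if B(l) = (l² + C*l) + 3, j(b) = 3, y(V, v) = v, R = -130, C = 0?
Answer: 7429013/453 ≈ 16400.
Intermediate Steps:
u = 49193/3 (u = -⅓*(-49193) = 49193/3 ≈ 16398.)
B(l) = 3 + l² (B(l) = (l² + 0*l) + 3 = (l² + 0) + 3 = l² + 3 = 3 + l²)
d(m, I) = (-130 + m)/(12 + I) (d(m, I) = (m - 130)/(I + (3 + 3²)) = (-130 + m)/(I + (3 + 9)) = (-130 + m)/(I + 12) = (-130 + m)/(12 + I))
u - d(-160, 139) = 49193/3 - (-130 - 160)/(12 + 139) = 49193/3 - (-290)/151 = 49193/3 - 1*(-290/151) = 49193/3 + 290/151 = 7429013/453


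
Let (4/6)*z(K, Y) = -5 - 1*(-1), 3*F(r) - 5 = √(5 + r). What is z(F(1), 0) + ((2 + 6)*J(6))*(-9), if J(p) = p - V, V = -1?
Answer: -510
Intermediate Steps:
F(r) = 5/3 + √(5 + r)/3
z(K, Y) = -6 (z(K, Y) = 3*(-5 - 1*(-1))/2 = 3*(-5 + 1)/2 = (3/2)*(-4) = -6)
J(p) = 1 + p (J(p) = p - 1*(-1) = p + 1 = 1 + p)
z(F(1), 0) + ((2 + 6)*J(6))*(-9) = -6 + ((2 + 6)*(1 + 6))*(-9) = -6 + (8*7)*(-9) = -6 + 56*(-9) = -6 - 504 = -510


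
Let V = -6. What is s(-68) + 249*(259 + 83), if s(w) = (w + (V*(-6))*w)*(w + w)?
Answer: 427334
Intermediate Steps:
s(w) = 74*w² (s(w) = (w + (-6*(-6))*w)*(w + w) = (w + 36*w)*(2*w) = (37*w)*(2*w) = 74*w²)
s(-68) + 249*(259 + 83) = 74*(-68)² + 249*(259 + 83) = 74*4624 + 249*342 = 342176 + 85158 = 427334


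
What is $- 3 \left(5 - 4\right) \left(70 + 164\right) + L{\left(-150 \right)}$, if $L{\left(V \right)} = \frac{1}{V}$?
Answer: $- \frac{105301}{150} \approx -702.01$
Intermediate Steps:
$- 3 \left(5 - 4\right) \left(70 + 164\right) + L{\left(-150 \right)} = - 3 \left(5 - 4\right) \left(70 + 164\right) + \frac{1}{-150} = \left(-3\right) 1 \cdot 234 - \frac{1}{150} = \left(-3\right) 234 - \frac{1}{150} = -702 - \frac{1}{150} = - \frac{105301}{150}$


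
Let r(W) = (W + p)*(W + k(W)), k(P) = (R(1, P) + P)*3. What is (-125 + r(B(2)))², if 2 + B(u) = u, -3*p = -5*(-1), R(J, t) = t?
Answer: 15625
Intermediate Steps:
k(P) = 6*P (k(P) = (P + P)*3 = (2*P)*3 = 6*P)
p = -5/3 (p = -(-5)*(-1)/3 = -⅓*5 = -5/3 ≈ -1.6667)
B(u) = -2 + u
r(W) = 7*W*(-5/3 + W) (r(W) = (W - 5/3)*(W + 6*W) = (-5/3 + W)*(7*W) = 7*W*(-5/3 + W))
(-125 + r(B(2)))² = (-125 + 7*(-2 + 2)*(-5 + 3*(-2 + 2))/3)² = (-125 + (7/3)*0*(-5 + 3*0))² = (-125 + (7/3)*0*(-5 + 0))² = (-125 + (7/3)*0*(-5))² = (-125 + 0)² = (-125)² = 15625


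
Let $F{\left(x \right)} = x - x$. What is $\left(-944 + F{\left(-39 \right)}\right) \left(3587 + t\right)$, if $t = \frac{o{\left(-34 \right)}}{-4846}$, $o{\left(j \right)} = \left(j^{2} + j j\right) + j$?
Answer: $- \frac{8203512928}{2423} \approx -3.3857 \cdot 10^{6}$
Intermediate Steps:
$F{\left(x \right)} = 0$
$o{\left(j \right)} = j + 2 j^{2}$ ($o{\left(j \right)} = \left(j^{2} + j^{2}\right) + j = 2 j^{2} + j = j + 2 j^{2}$)
$t = - \frac{1139}{2423}$ ($t = \frac{\left(-34\right) \left(1 + 2 \left(-34\right)\right)}{-4846} = - 34 \left(1 - 68\right) \left(- \frac{1}{4846}\right) = \left(-34\right) \left(-67\right) \left(- \frac{1}{4846}\right) = 2278 \left(- \frac{1}{4846}\right) = - \frac{1139}{2423} \approx -0.47008$)
$\left(-944 + F{\left(-39 \right)}\right) \left(3587 + t\right) = \left(-944 + 0\right) \left(3587 - \frac{1139}{2423}\right) = \left(-944\right) \frac{8690162}{2423} = - \frac{8203512928}{2423}$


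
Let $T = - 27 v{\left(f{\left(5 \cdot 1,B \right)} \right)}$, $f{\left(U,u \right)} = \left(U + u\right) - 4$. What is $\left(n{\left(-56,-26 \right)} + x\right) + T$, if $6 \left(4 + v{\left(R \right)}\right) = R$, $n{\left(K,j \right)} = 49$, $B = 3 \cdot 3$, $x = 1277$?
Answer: $1389$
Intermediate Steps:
$B = 9$
$f{\left(U,u \right)} = -4 + U + u$
$v{\left(R \right)} = -4 + \frac{R}{6}$
$T = 63$ ($T = - 27 \left(-4 + \frac{-4 + 5 \cdot 1 + 9}{6}\right) = - 27 \left(-4 + \frac{-4 + 5 + 9}{6}\right) = - 27 \left(-4 + \frac{1}{6} \cdot 10\right) = - 27 \left(-4 + \frac{5}{3}\right) = \left(-27\right) \left(- \frac{7}{3}\right) = 63$)
$\left(n{\left(-56,-26 \right)} + x\right) + T = \left(49 + 1277\right) + 63 = 1326 + 63 = 1389$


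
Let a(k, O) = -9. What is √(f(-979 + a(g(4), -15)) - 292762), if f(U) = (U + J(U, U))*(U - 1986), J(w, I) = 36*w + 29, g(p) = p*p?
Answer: 2*√27084634 ≈ 10409.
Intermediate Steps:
g(p) = p²
J(w, I) = 29 + 36*w
f(U) = (-1986 + U)*(29 + 37*U) (f(U) = (U + (29 + 36*U))*(U - 1986) = (29 + 37*U)*(-1986 + U) = (-1986 + U)*(29 + 37*U))
√(f(-979 + a(g(4), -15)) - 292762) = √((-57594 - 73453*(-979 - 9) + 37*(-979 - 9)²) - 292762) = √((-57594 - 73453*(-988) + 37*(-988)²) - 292762) = √((-57594 + 72571564 + 37*976144) - 292762) = √((-57594 + 72571564 + 36117328) - 292762) = √(108631298 - 292762) = √108338536 = 2*√27084634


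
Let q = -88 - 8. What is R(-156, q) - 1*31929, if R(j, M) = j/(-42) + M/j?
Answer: -2905145/91 ≈ -31925.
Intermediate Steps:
q = -96
R(j, M) = -j/42 + M/j (R(j, M) = j*(-1/42) + M/j = -j/42 + M/j)
R(-156, q) - 1*31929 = (-1/42*(-156) - 96/(-156)) - 1*31929 = (26/7 - 96*(-1/156)) - 31929 = (26/7 + 8/13) - 31929 = 394/91 - 31929 = -2905145/91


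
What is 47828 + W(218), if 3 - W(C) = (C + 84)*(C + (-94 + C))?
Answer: -55453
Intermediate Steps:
W(C) = 3 - (-94 + 2*C)*(84 + C) (W(C) = 3 - (C + 84)*(C + (-94 + C)) = 3 - (84 + C)*(-94 + 2*C) = 3 - (-94 + 2*C)*(84 + C))
47828 + W(218) = 47828 + (7899 - 74*218 - 2*218**2) = 47828 + (7899 - 16132 - 2*47524) = 47828 + (7899 - 16132 - 95048) = 47828 - 103281 = -55453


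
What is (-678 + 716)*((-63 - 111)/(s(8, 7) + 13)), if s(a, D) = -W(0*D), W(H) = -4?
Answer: -6612/17 ≈ -388.94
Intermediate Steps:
s(a, D) = 4 (s(a, D) = -1*(-4) = 4)
(-678 + 716)*((-63 - 111)/(s(8, 7) + 13)) = (-678 + 716)*((-63 - 111)/(4 + 13)) = 38*(-174/17) = -6612/17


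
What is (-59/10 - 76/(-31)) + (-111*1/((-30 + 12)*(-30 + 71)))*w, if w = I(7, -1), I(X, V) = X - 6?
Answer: -62876/19065 ≈ -3.2980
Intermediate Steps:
I(X, V) = -6 + X
w = 1 (w = -6 + 7 = 1)
(-59/10 - 76/(-31)) + (-111*1/((-30 + 12)*(-30 + 71)))*w = (-59/10 - 76/(-31)) - 111*1/((-30 + 12)*(-30 + 71))*1 = (-59*1/10 - 76*(-1/31)) - 111/((-18*41))*1 = (-59/10 + 76/31) - 111/(-738)*1 = -1069/310 - 111*(-1/738)*1 = -1069/310 + (37/246)*1 = -1069/310 + 37/246 = -62876/19065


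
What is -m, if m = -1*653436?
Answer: 653436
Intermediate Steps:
m = -653436
-m = -1*(-653436) = 653436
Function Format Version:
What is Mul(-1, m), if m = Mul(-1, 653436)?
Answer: 653436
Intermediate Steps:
m = -653436
Mul(-1, m) = Mul(-1, -653436) = 653436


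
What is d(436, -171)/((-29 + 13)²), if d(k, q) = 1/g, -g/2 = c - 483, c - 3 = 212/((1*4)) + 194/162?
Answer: 81/17658880 ≈ 4.5869e-6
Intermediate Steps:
c = 4633/81 (c = 3 + (212/((1*4)) + 194/162) = 3 + (212/4 + 194*(1/162)) = 3 + (212*(¼) + 97/81) = 3 + (53 + 97/81) = 3 + 4390/81 = 4633/81 ≈ 57.198)
g = 68980/81 (g = -2*(4633/81 - 483) = -2*(-34490/81) = 68980/81 ≈ 851.60)
d(k, q) = 81/68980 (d(k, q) = 1/(68980/81) = 81/68980)
d(436, -171)/((-29 + 13)²) = 81/(68980*((-29 + 13)²)) = 81/(68980*((-16)²)) = (81/68980)/256 = (81/68980)*(1/256) = 81/17658880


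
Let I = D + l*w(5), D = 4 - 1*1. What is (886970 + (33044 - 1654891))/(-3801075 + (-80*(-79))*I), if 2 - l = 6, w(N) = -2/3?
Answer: 2204631/11295785 ≈ 0.19517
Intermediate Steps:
w(N) = -⅔ (w(N) = -2*⅓ = -⅔)
l = -4 (l = 2 - 1*6 = 2 - 6 = -4)
D = 3 (D = 4 - 1 = 3)
I = 17/3 (I = 3 - 4*(-⅔) = 3 + 8/3 = 17/3 ≈ 5.6667)
(886970 + (33044 - 1654891))/(-3801075 + (-80*(-79))*I) = (886970 + (33044 - 1654891))/(-3801075 - 80*(-79)*(17/3)) = (886970 - 1621847)/(-3801075 + 6320*(17/3)) = -734877/(-3801075 + 107440/3) = -734877/(-11295785/3) = -734877*(-3/11295785) = 2204631/11295785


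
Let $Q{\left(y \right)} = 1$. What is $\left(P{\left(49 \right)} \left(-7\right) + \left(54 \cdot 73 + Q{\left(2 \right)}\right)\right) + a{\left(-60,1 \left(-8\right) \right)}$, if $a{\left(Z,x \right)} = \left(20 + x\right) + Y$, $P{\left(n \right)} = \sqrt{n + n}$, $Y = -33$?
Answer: $3922 - 49 \sqrt{2} \approx 3852.7$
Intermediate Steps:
$P{\left(n \right)} = \sqrt{2} \sqrt{n}$ ($P{\left(n \right)} = \sqrt{2 n} = \sqrt{2} \sqrt{n}$)
$a{\left(Z,x \right)} = -13 + x$ ($a{\left(Z,x \right)} = \left(20 + x\right) - 33 = -13 + x$)
$\left(P{\left(49 \right)} \left(-7\right) + \left(54 \cdot 73 + Q{\left(2 \right)}\right)\right) + a{\left(-60,1 \left(-8\right) \right)} = \left(\sqrt{2} \sqrt{49} \left(-7\right) + \left(54 \cdot 73 + 1\right)\right) + \left(-13 + 1 \left(-8\right)\right) = \left(\sqrt{2} \cdot 7 \left(-7\right) + \left(3942 + 1\right)\right) - 21 = \left(7 \sqrt{2} \left(-7\right) + 3943\right) - 21 = \left(- 49 \sqrt{2} + 3943\right) - 21 = \left(3943 - 49 \sqrt{2}\right) - 21 = 3922 - 49 \sqrt{2}$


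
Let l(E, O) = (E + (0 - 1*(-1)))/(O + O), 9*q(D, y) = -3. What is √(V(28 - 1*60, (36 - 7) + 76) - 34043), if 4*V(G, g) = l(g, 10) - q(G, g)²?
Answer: I*√122550130/60 ≈ 184.5*I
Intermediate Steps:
q(D, y) = -⅓ (q(D, y) = (⅑)*(-3) = -⅓)
l(E, O) = (1 + E)/(2*O) (l(E, O) = (E + (0 + 1))/((2*O)) = (E + 1)*(1/(2*O)) = (1 + E)*(1/(2*O)) = (1 + E)/(2*O))
V(G, g) = -11/720 + g/80 (V(G, g) = ((½)*(1 + g)/10 - (-⅓)²)/4 = ((½)*(⅒)*(1 + g) - 1*⅑)/4 = ((1/20 + g/20) - ⅑)/4 = (-11/180 + g/20)/4 = -11/720 + g/80)
√(V(28 - 1*60, (36 - 7) + 76) - 34043) = √((-11/720 + ((36 - 7) + 76)/80) - 34043) = √((-11/720 + (29 + 76)/80) - 34043) = √((-11/720 + (1/80)*105) - 34043) = √((-11/720 + 21/16) - 34043) = √(467/360 - 34043) = √(-12255013/360) = I*√122550130/60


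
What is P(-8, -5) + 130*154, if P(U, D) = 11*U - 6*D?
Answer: 19962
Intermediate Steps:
P(U, D) = -6*D + 11*U
P(-8, -5) + 130*154 = (-6*(-5) + 11*(-8)) + 130*154 = (30 - 88) + 20020 = -58 + 20020 = 19962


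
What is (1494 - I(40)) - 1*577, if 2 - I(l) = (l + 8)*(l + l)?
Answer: 4755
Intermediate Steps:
I(l) = 2 - 2*l*(8 + l) (I(l) = 2 - (l + 8)*(l + l) = 2 - (8 + l)*2*l = 2 - 2*l*(8 + l))
(1494 - I(40)) - 1*577 = (1494 - (2 - 16*40 - 2*40²)) - 1*577 = (1494 - (2 - 640 - 2*1600)) - 577 = (1494 - (2 - 640 - 3200)) - 577 = (1494 - 1*(-3838)) - 577 = (1494 + 3838) - 577 = 5332 - 577 = 4755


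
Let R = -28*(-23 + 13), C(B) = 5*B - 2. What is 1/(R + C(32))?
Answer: 1/438 ≈ 0.0022831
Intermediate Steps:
C(B) = -2 + 5*B
R = 280 (R = -28*(-10) = 280)
1/(R + C(32)) = 1/(280 + (-2 + 5*32)) = 1/(280 + (-2 + 160)) = 1/(280 + 158) = 1/438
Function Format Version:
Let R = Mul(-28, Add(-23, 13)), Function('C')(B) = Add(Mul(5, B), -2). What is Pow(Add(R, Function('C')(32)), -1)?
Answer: Rational(1, 438) ≈ 0.0022831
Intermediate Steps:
Function('C')(B) = Add(-2, Mul(5, B))
R = 280 (R = Mul(-28, -10) = 280)
Pow(Add(R, Function('C')(32)), -1) = Pow(Add(280, Add(-2, Mul(5, 32))), -1) = Pow(Add(280, Add(-2, 160)), -1) = Pow(Add(280, 158), -1) = Pow(438, -1) = Rational(1, 438)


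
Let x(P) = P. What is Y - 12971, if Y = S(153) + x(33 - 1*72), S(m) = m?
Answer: -12857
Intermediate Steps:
Y = 114 (Y = 153 + (33 - 1*72) = 153 + (33 - 72) = 153 - 39 = 114)
Y - 12971 = 114 - 12971 = -12857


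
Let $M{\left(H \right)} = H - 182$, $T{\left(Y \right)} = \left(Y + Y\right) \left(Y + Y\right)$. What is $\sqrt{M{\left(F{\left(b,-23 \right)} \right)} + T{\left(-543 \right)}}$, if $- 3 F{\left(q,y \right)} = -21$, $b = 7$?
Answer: $\sqrt{1179221} \approx 1085.9$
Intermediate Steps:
$F{\left(q,y \right)} = 7$ ($F{\left(q,y \right)} = \left(- \frac{1}{3}\right) \left(-21\right) = 7$)
$T{\left(Y \right)} = 4 Y^{2}$ ($T{\left(Y \right)} = 2 Y 2 Y = 4 Y^{2}$)
$M{\left(H \right)} = -182 + H$ ($M{\left(H \right)} = H - 182 = -182 + H$)
$\sqrt{M{\left(F{\left(b,-23 \right)} \right)} + T{\left(-543 \right)}} = \sqrt{\left(-182 + 7\right) + 4 \left(-543\right)^{2}} = \sqrt{-175 + 4 \cdot 294849} = \sqrt{-175 + 1179396} = \sqrt{1179221}$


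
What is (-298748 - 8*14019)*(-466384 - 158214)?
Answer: 256647318200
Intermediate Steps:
(-298748 - 8*14019)*(-466384 - 158214) = (-298748 - 112152)*(-624598) = -410900*(-624598) = 256647318200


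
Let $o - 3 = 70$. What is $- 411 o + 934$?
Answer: $-29069$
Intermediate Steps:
$o = 73$ ($o = 3 + 70 = 73$)
$- 411 o + 934 = \left(-411\right) 73 + 934 = -30003 + 934 = -29069$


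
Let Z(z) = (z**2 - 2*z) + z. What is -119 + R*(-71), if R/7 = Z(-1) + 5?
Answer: -3598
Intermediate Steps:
Z(z) = z**2 - z
R = 49 (R = 7*(-(-1 - 1) + 5) = 7*(-1*(-2) + 5) = 7*(2 + 5) = 7*7 = 49)
-119 + R*(-71) = -119 + 49*(-71) = -119 - 3479 = -3598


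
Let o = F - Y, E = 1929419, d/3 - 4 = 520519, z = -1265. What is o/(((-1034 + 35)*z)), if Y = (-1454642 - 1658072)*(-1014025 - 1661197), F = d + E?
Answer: -555146498768/84249 ≈ -6.5894e+6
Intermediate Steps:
d = 1561569 (d = 12 + 3*520519 = 12 + 1561557 = 1561569)
F = 3490988 (F = 1561569 + 1929419 = 3490988)
Y = 8327200972508 (Y = -3112714*(-2675222) = 8327200972508)
o = -8327197481520 (o = 3490988 - 1*8327200972508 = 3490988 - 8327200972508 = -8327197481520)
o/(((-1034 + 35)*z)) = -8327197481520*(-1/(1265*(-1034 + 35))) = -8327197481520/((-999*(-1265))) = -8327197481520/1263735 = -8327197481520*1/1263735 = -555146498768/84249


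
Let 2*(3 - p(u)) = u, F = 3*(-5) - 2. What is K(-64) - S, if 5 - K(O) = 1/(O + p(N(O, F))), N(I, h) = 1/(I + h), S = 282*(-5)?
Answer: 13981777/9881 ≈ 1415.0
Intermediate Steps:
S = -1410
F = -17 (F = -15 - 2 = -17)
p(u) = 3 - u/2
K(O) = 5 - 1/(3 + O - 1/(2*(-17 + O))) (K(O) = 5 - 1/(O + (3 - 1/(2*(O - 17)))) = 5 - 1/(O + (3 - 1/(2*(-17 + O)))) = 5 - 1/(3 + O - 1/(2*(-17 + O))))
K(-64) - S = (-481 - 142*(-64) + 10*(-64)²)/(-103 - 28*(-64) + 2*(-64)²) - 1*(-1410) = (-481 + 9088 + 10*4096)/(-103 + 1792 + 2*4096) + 1410 = (-481 + 9088 + 40960)/(-103 + 1792 + 8192) + 1410 = 49567/9881 + 1410 = 13981777/9881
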